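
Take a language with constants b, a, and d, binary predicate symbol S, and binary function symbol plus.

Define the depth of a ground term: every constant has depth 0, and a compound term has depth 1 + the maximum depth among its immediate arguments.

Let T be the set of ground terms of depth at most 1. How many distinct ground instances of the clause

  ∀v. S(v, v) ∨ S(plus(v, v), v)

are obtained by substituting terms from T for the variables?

Ground terms of depth ≤ 1:
  If N_k denotes the number of depth-≤k ground terms, the 3 constants give N_0 = 3, and each function symbol of arity r contributes N_{k-1}^r new terms at level k: N_k = 3 + N_{k-1}^2.
  N_0 = 3
  N_1 = 3 + 3^2 = 12
So there are 12 ground terms available for substitution.
The clause has 1 distinct variable (v), which appears in the body. In the free term algebra distinct substitutions yield syntactically distinct ground instances.
Number of ground instances = 12.

12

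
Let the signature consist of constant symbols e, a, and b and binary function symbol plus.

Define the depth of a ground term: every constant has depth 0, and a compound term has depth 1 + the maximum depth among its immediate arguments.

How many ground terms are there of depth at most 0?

Count level by level. With function symbols plus/2, the terms of depth ≤ k are the 3 constants together with each function applied to depth-≤(k−1) tuples, so N_k = 3 + N_{k-1}^2.
N_0 = 3

3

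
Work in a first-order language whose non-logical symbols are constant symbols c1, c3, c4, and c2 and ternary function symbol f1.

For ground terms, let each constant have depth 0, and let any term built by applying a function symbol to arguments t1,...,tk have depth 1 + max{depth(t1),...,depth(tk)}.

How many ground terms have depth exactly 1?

Write N_k for the number of ground terms of depth ≤ k. A term of depth ≤ k is either a constant or a function symbol applied to arguments of depth ≤ k−1, so N_k = 4 + N_{k-1}^3.
N_0 = 4
N_1 = 4 + 4^3 = 68
Terms of depth exactly 1: N_1 − N_0 = 68 − 4 = 64.

64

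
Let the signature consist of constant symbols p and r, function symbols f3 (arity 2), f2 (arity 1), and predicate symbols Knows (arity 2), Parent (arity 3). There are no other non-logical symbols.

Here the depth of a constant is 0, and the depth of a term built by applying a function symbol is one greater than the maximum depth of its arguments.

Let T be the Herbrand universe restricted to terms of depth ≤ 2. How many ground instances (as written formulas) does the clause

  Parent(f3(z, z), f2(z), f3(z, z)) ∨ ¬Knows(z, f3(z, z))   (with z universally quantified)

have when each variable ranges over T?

Ground terms of depth ≤ 2:
  If N_k denotes the number of depth-≤k ground terms, the 2 constants give N_0 = 2, and each function symbol of arity r contributes N_{k-1}^r new terms at level k: N_k = 2 + N_{k-1}^2 + N_{k-1}.
  N_0 = 2
  N_1 = 2 + 2^2 + 2 = 8
  N_2 = 2 + 8^2 + 8 = 74
So there are 74 ground terms available for substitution.
The body mentions the single quantified variable z; since ground terms form a free algebra, no two substitutions collapse to the same formula.
Number of ground instances = 74.

74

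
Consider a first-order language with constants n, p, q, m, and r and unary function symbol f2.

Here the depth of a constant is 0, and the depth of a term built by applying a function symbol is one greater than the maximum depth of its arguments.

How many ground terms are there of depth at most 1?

Let N_k count ground terms of depth at most k. Each non-constant term of depth ≤ k is some function symbol applied to depth-≤(k−1) arguments, giving N_k = 5 + N_{k-1}.
N_0 = 5
N_1 = 5 + 5 = 10
Explicitly: n, p, q, m, r, f2(n), f2(p), f2(q), f2(m), f2(r).

10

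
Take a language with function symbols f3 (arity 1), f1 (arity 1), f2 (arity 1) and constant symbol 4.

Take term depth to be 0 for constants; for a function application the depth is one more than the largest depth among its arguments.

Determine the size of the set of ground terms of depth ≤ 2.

Let N_k count ground terms of depth at most k. Each non-constant term of depth ≤ k is some function symbol applied to depth-≤(k−1) arguments, giving N_k = 1 + N_{k-1} + N_{k-1} + N_{k-1}.
N_0 = 1
N_1 = 1 + 1 + 1 + 1 = 4
N_2 = 1 + 4 + 4 + 4 = 13

13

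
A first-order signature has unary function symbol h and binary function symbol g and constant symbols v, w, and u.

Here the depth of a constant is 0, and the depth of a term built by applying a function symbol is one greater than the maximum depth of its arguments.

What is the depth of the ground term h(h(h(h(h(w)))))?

5

depth(h(w)) = 1 + depth(w) = 1 + 0 = 1
depth(h(h(w))) = 1 + depth(h(w)) = 1 + 1 = 2
depth(h(h(h(w)))) = 1 + depth(h(h(w))) = 1 + 2 = 3
depth(h(h(h(h(w))))) = 1 + depth(h(h(h(w)))) = 1 + 3 = 4
depth(h(h(h(h(h(w)))))) = 1 + depth(h(h(h(h(w))))) = 1 + 4 = 5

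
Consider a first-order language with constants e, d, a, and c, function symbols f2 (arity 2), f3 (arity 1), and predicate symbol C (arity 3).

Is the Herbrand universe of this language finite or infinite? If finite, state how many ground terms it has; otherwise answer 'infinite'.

infinite

The signature has at least one function symbol (f2, arity 2) and at least one constant (e).
Iterating f2 gives infinitely many distinct ground terms: e, f2(e, e), f2(f2(e, e), f2(e, e)), ...
So the Herbrand universe is infinite.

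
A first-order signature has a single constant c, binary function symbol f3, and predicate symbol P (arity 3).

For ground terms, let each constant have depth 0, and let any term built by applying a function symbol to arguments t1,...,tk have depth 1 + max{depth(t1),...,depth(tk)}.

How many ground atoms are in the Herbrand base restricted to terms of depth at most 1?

First count ground terms of depth ≤ 1.
Let N_k count ground terms of depth at most k. Each non-constant term of depth ≤ k is some function symbol applied to depth-≤(k−1) arguments, giving N_k = 1 + N_{k-1}^2.
N_0 = 1
N_1 = 1 + 1^2 = 2
Explicitly: c, f3(c, c).
So |H| = 2.
A ground atom is a predicate applied to a tuple of terms from H, so the count is the sum over predicates of |H|^arity:
  P: 2^3 = 8
Total ground atoms: 8.

8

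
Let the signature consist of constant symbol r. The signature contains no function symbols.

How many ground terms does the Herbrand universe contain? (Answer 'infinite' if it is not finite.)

1

There are no function symbols, so the only ground term is the single constant.
The Herbrand universe is {r}, finite with 1 element.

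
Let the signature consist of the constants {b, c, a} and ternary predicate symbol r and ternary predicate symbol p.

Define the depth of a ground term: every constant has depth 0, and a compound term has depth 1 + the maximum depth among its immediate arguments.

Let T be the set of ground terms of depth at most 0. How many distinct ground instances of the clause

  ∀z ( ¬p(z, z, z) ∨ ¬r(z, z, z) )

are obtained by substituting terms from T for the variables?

3

Ground terms of depth ≤ 0:
  With no function symbols every ground term is a constant, so there are exactly 3 ground terms at every depth bound.
  N_0 = 3
  Explicitly: b, c, a.
So there are 3 ground terms available for substitution.
The body mentions the single quantified variable z; since ground terms form a free algebra, no two substitutions collapse to the same formula.
Number of ground instances = 3.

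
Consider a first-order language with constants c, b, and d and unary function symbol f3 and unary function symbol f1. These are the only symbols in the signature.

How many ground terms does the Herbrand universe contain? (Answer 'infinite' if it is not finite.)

The signature has at least one function symbol (f3, arity 1) and at least one constant (c).
Iterating f3 gives infinitely many distinct ground terms: c, f3(c), f3(f3(c)), ...
So the Herbrand universe is infinite.

infinite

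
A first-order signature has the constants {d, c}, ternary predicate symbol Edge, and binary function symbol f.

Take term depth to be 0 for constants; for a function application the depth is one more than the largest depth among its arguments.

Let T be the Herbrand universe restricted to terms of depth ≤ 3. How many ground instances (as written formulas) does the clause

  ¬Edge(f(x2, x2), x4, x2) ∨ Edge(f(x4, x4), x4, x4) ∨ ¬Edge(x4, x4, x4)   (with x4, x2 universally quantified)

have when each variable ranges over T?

2090916

Ground terms of depth ≤ 3:
  Let N_k = |{terms of depth ≤ k}|. Then N_0 = 2 and N_k = 2 + N_{k-1}^2 for k ≥ 1 (one summand per function symbol, arity giving the exponent).
  N_0 = 2
  N_1 = 2 + 2^2 = 6
  N_2 = 2 + 6^2 = 38
  N_3 = 2 + 38^2 = 1446
So there are 1446 ground terms available for substitution.
There are 2 variables to instantiate (x4, x2), each occurring in at least one literal, so different choices give different ground instances.
Number of ground instances = 1446^2 = 2090916.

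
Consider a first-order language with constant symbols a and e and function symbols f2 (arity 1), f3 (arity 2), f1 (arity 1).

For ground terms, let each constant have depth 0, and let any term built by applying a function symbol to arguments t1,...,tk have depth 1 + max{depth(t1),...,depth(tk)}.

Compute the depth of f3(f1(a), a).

2

depth(f1(a)) = 1 + depth(a) = 1 + 0 = 1
depth(f3(f1(a), a)) = 1 + max(1, 0) = 2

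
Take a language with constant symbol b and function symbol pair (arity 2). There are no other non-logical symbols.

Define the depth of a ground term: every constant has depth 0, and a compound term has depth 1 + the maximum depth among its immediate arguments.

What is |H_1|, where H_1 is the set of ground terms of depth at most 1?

2

Count level by level. With function symbols pair/2, the terms of depth ≤ k are the 1 constant together with each function applied to depth-≤(k−1) tuples, so N_k = 1 + N_{k-1}^2.
N_0 = 1
N_1 = 1 + 1^2 = 2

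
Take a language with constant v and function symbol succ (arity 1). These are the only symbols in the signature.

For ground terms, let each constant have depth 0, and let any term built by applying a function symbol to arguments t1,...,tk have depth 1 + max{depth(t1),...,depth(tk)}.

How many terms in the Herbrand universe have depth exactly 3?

If N_k denotes the number of depth-≤k ground terms, the 1 constant gives N_0 = 1, and each function symbol of arity r contributes N_{k-1}^r new terms at level k: N_k = 1 + N_{k-1}.
N_0 = 1
N_1 = 1 + 1 = 2
N_2 = 1 + 2 = 3
N_3 = 1 + 3 = 4
Terms of depth exactly 3: N_3 − N_2 = 4 − 3 = 1.

1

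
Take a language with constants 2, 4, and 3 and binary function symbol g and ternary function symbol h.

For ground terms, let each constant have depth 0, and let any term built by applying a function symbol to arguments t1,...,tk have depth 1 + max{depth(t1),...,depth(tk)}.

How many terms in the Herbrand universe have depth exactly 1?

Let N_k = |{terms of depth ≤ k}|. Then N_0 = 3 and N_k = 3 + N_{k-1}^2 + N_{k-1}^3 for k ≥ 1 (one summand per function symbol, arity giving the exponent).
N_0 = 3
N_1 = 3 + 3^2 + 3^3 = 39
Terms of depth exactly 1: N_1 − N_0 = 39 − 3 = 36.

36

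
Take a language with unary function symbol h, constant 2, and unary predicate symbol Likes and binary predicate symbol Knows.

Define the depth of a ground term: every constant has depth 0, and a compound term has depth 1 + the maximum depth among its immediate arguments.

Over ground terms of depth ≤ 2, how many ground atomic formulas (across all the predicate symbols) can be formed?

First count ground terms of depth ≤ 2.
If N_k denotes the number of depth-≤k ground terms, the 1 constant gives N_0 = 1, and each function symbol of arity r contributes N_{k-1}^r new terms at level k: N_k = 1 + N_{k-1}.
N_0 = 1
N_1 = 1 + 1 = 2
N_2 = 1 + 2 = 3
Explicitly: 2, h(2), h(h(2)).
So |H| = 3.
Ground atoms are formed by filling each argument slot of a predicate with a term from H, so an r-ary predicate gives |H|^r atoms:
  Likes: 3;  Knows: 3^2 = 9
Total ground atoms: 3 + 9 = 12.

12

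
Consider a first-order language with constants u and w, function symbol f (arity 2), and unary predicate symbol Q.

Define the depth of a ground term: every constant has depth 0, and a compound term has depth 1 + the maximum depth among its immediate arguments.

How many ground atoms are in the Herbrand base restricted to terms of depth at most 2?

First count ground terms of depth ≤ 2.
Let N_k count ground terms of depth at most k. Each non-constant term of depth ≤ k is some function symbol applied to depth-≤(k−1) arguments, giving N_k = 2 + N_{k-1}^2.
N_0 = 2
N_1 = 2 + 2^2 = 6
N_2 = 2 + 6^2 = 38
So |H| = 38.
For each predicate symbol, the number of ground atoms is |H| raised to its arity; summing:
  Q: 38
Total ground atoms: 38.

38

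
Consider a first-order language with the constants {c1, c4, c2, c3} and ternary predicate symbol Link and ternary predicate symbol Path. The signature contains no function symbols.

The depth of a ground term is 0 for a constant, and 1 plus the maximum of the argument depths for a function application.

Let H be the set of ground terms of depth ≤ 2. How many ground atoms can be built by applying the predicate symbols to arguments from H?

First count ground terms of depth ≤ 2.
With no function symbols every ground term is a constant, so there are exactly 4 ground terms at every depth bound.
N_0 = 4
N_1 = 4
N_2 = 4
So |H| = 4.
Each predicate of arity r yields |H|^r ground atoms (one per choice of an r-tuple from H):
  Link: 4^3 = 64;  Path: 4^3 = 64
Total ground atoms: 64 + 64 = 128.

128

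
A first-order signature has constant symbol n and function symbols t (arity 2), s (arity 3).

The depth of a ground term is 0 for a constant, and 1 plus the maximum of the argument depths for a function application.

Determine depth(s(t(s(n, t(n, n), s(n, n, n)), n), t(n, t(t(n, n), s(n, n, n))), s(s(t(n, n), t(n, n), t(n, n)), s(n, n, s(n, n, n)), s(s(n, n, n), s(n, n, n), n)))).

4

depth(t(n, n)) = 1 + max(0, 0) = 1
depth(s(n, n, n)) = 1 + max(0, 0, 0) = 1
depth(s(n, t(n, n), s(n, n, n))) = 1 + max(0, 1, 1) = 2
depth(t(s(n, t(n, n), s(n, n, n)), n)) = 1 + max(2, 0) = 3
depth(t(t(n, n), s(n, n, n))) = 1 + max(1, 1) = 2
depth(t(n, t(t(n, n), s(n, n, n)))) = 1 + max(0, 2) = 3
depth(s(t(n, n), t(n, n), t(n, n))) = 1 + max(1, 1, 1) = 2
depth(s(n, n, s(n, n, n))) = 1 + max(0, 0, 1) = 2
depth(s(s(n, n, n), s(n, n, n), n)) = 1 + max(1, 1, 0) = 2
depth(s(s(t(n, n), t(n, n), t(n, n)), s(n, n, s(n, n, n)), s(s(n, n, n), s(n, n, n), n))) = 1 + max(2, 2, 2) = 3
depth(s(t(s(n, t(n, n), s(n, n, n)), n), t(n, t(t(n, n), s(n, n, n))), s(s(t(n, n), t(n, n), t(n, n)), s(n, n, s(n, n, n)), s(s(n, n, n), s(n, n, n), n)))) = 1 + max(3, 3, 3) = 4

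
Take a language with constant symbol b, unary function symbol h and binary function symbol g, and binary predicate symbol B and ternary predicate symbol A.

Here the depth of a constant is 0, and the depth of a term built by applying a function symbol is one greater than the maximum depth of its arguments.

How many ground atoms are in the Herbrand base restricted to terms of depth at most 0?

2

First count ground terms of depth ≤ 0.
Let N_k = |{terms of depth ≤ k}|. Then N_0 = 1 and N_k = 1 + N_{k-1} + N_{k-1}^2 for k ≥ 1 (one summand per function symbol, arity giving the exponent).
N_0 = 1
Explicitly: b.
So |H| = 1.
A ground atom is a predicate applied to a tuple of terms from H, so the count is the sum over predicates of |H|^arity:
  B: 1^2 = 1;  A: 1^3 = 1
Total ground atoms: 1 + 1 = 2.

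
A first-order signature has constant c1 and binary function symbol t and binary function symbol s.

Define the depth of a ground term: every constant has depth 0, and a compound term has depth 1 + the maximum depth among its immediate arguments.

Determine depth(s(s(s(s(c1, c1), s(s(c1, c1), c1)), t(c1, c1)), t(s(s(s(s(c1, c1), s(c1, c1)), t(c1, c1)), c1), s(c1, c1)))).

depth(s(c1, c1)) = 1 + max(0, 0) = 1
depth(s(s(c1, c1), c1)) = 1 + max(1, 0) = 2
depth(s(s(c1, c1), s(s(c1, c1), c1))) = 1 + max(1, 2) = 3
depth(t(c1, c1)) = 1 + max(0, 0) = 1
depth(s(s(s(c1, c1), s(s(c1, c1), c1)), t(c1, c1))) = 1 + max(3, 1) = 4
depth(s(s(c1, c1), s(c1, c1))) = 1 + max(1, 1) = 2
depth(s(s(s(c1, c1), s(c1, c1)), t(c1, c1))) = 1 + max(2, 1) = 3
depth(s(s(s(s(c1, c1), s(c1, c1)), t(c1, c1)), c1)) = 1 + max(3, 0) = 4
depth(t(s(s(s(s(c1, c1), s(c1, c1)), t(c1, c1)), c1), s(c1, c1))) = 1 + max(4, 1) = 5
depth(s(s(s(s(c1, c1), s(s(c1, c1), c1)), t(c1, c1)), t(s(s(s(s(c1, c1), s(c1, c1)), t(c1, c1)), c1), s(c1, c1)))) = 1 + max(4, 5) = 6

6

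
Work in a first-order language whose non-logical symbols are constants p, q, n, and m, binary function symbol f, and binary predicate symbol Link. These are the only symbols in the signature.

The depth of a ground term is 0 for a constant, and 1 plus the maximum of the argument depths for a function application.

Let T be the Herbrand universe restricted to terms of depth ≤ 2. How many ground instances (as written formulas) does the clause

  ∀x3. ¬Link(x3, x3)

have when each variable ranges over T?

404

Ground terms of depth ≤ 2:
  Let N_k count ground terms of depth at most k. Each non-constant term of depth ≤ k is some function symbol applied to depth-≤(k−1) arguments, giving N_k = 4 + N_{k-1}^2.
  N_0 = 4
  N_1 = 4 + 4^2 = 20
  N_2 = 4 + 20^2 = 404
So there are 404 ground terms available for substitution.
The clause has 1 distinct variable (x3), which appears in the body. In the free term algebra distinct substitutions yield syntactically distinct ground instances.
Number of ground instances = 404.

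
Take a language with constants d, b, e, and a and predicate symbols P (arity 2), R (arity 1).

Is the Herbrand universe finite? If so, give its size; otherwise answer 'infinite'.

4

There are no function symbols, so every ground term is one of the 4 constants.
The Herbrand universe is {d, b, e, a}, which is finite with 4 elements.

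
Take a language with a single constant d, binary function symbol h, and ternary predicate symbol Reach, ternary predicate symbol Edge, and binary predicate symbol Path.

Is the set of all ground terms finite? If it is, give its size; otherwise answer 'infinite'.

The signature has at least one function symbol (h, arity 2) and at least one constant (d).
Iterating h gives infinitely many distinct ground terms: d, h(d, d), h(h(d, d), h(d, d)), ...
So the Herbrand universe is infinite.

infinite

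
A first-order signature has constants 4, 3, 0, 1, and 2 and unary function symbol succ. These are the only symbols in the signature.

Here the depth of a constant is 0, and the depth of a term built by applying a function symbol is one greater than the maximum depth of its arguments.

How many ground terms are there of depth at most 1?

10

Let N_k count ground terms of depth at most k. Each non-constant term of depth ≤ k is some function symbol applied to depth-≤(k−1) arguments, giving N_k = 5 + N_{k-1}.
N_0 = 5
N_1 = 5 + 5 = 10
Explicitly: 4, 3, 0, 1, 2, succ(4), succ(3), succ(0), succ(1), succ(2).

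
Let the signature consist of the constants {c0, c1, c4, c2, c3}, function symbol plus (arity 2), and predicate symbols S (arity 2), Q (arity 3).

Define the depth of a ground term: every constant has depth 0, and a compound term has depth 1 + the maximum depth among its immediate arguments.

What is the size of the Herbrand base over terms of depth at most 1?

27900

First count ground terms of depth ≤ 1.
Count level by level. With function symbols plus/2, the terms of depth ≤ k are the 5 constants together with each function applied to depth-≤(k−1) tuples, so N_k = 5 + N_{k-1}^2.
N_0 = 5
N_1 = 5 + 5^2 = 30
So |H| = 30.
A ground atom is a predicate applied to a tuple of terms from H, so the count is the sum over predicates of |H|^arity:
  S: 30^2 = 900;  Q: 30^3 = 27000
Total ground atoms: 900 + 27000 = 27900.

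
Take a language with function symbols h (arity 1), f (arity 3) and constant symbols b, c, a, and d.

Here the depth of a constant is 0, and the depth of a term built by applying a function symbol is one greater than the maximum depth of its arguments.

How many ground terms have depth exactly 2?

If N_k denotes the number of depth-≤k ground terms, the 4 constants give N_0 = 4, and each function symbol of arity r contributes N_{k-1}^r new terms at level k: N_k = 4 + N_{k-1} + N_{k-1}^3.
N_0 = 4
N_1 = 4 + 4 + 4^3 = 72
N_2 = 4 + 72 + 72^3 = 373324
Terms of depth exactly 2: N_2 − N_1 = 373324 − 72 = 373252.

373252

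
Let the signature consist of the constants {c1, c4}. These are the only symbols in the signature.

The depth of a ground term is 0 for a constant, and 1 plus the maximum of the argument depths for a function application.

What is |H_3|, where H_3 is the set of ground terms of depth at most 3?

With no function symbols every ground term is a constant, so there are exactly 2 ground terms at every depth bound.
N_0 = 2
N_1 = 2
N_2 = 2
N_3 = 2
Explicitly: c1, c4.

2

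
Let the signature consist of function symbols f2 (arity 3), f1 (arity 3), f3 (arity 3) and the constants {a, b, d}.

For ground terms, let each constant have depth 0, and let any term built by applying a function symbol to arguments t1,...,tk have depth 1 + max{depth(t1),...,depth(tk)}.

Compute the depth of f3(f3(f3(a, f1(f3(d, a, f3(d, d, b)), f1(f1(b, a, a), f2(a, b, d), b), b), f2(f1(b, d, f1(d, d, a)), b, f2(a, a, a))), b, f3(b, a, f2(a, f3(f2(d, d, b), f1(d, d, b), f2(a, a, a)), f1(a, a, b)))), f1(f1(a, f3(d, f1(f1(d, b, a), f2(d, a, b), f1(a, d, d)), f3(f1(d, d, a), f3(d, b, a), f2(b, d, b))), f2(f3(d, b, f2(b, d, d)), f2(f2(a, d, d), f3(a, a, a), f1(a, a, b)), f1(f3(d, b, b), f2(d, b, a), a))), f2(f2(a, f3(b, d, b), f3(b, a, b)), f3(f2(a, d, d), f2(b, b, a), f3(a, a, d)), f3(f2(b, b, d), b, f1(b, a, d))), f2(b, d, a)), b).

6

depth(f3(d, d, b)) = 1 + max(0, 0, 0) = 1
depth(f3(d, a, f3(d, d, b))) = 1 + max(0, 0, 1) = 2
depth(f1(b, a, a)) = 1 + max(0, 0, 0) = 1
depth(f2(a, b, d)) = 1 + max(0, 0, 0) = 1
depth(f1(f1(b, a, a), f2(a, b, d), b)) = 1 + max(1, 1, 0) = 2
depth(f1(f3(d, a, f3(d, d, b)), f1(f1(b, a, a), f2(a, b, d), b), b)) = 1 + max(2, 2, 0) = 3
depth(f1(d, d, a)) = 1 + max(0, 0, 0) = 1
depth(f1(b, d, f1(d, d, a))) = 1 + max(0, 0, 1) = 2
depth(f2(a, a, a)) = 1 + max(0, 0, 0) = 1
depth(f2(f1(b, d, f1(d, d, a)), b, f2(a, a, a))) = 1 + max(2, 0, 1) = 3
depth(f3(a, f1(f3(d, a, f3(d, d, b)), f1(f1(b, a, a), f2(a, b, d), b), b), f2(f1(b, d, f1(d, d, a)), b, f2(a, a, a)))) = 1 + max(0, 3, 3) = 4
depth(f2(d, d, b)) = 1 + max(0, 0, 0) = 1
depth(f1(d, d, b)) = 1 + max(0, 0, 0) = 1
depth(f3(f2(d, d, b), f1(d, d, b), f2(a, a, a))) = 1 + max(1, 1, 1) = 2
depth(f1(a, a, b)) = 1 + max(0, 0, 0) = 1
depth(f2(a, f3(f2(d, d, b), f1(d, d, b), f2(a, a, a)), f1(a, a, b))) = 1 + max(0, 2, 1) = 3
depth(f3(b, a, f2(a, f3(f2(d, d, b), f1(d, d, b), f2(a, a, a)), f1(a, a, b)))) = 1 + max(0, 0, 3) = 4
depth(f3(f3(a, f1(f3(d, a, f3(d, d, b)), f1(f1(b, a, a), f2(a, b, d), b), b), f2(f1(b, d, f1(d, d, a)), b, f2(a, a, a))), b, f3(b, a, f2(a, f3(f2(d, d, b), f1(d, d, b), f2(a, a, a)), f1(a, a, b))))) = 1 + max(4, 0, 4) = 5
depth(f1(d, b, a)) = 1 + max(0, 0, 0) = 1
depth(f2(d, a, b)) = 1 + max(0, 0, 0) = 1
depth(f1(a, d, d)) = 1 + max(0, 0, 0) = 1
depth(f1(f1(d, b, a), f2(d, a, b), f1(a, d, d))) = 1 + max(1, 1, 1) = 2
depth(f3(d, b, a)) = 1 + max(0, 0, 0) = 1
depth(f2(b, d, b)) = 1 + max(0, 0, 0) = 1
depth(f3(f1(d, d, a), f3(d, b, a), f2(b, d, b))) = 1 + max(1, 1, 1) = 2
depth(f3(d, f1(f1(d, b, a), f2(d, a, b), f1(a, d, d)), f3(f1(d, d, a), f3(d, b, a), f2(b, d, b)))) = 1 + max(0, 2, 2) = 3
depth(f2(b, d, d)) = 1 + max(0, 0, 0) = 1
depth(f3(d, b, f2(b, d, d))) = 1 + max(0, 0, 1) = 2
depth(f2(a, d, d)) = 1 + max(0, 0, 0) = 1
depth(f3(a, a, a)) = 1 + max(0, 0, 0) = 1
depth(f2(f2(a, d, d), f3(a, a, a), f1(a, a, b))) = 1 + max(1, 1, 1) = 2
depth(f3(d, b, b)) = 1 + max(0, 0, 0) = 1
depth(f2(d, b, a)) = 1 + max(0, 0, 0) = 1
depth(f1(f3(d, b, b), f2(d, b, a), a)) = 1 + max(1, 1, 0) = 2
depth(f2(f3(d, b, f2(b, d, d)), f2(f2(a, d, d), f3(a, a, a), f1(a, a, b)), f1(f3(d, b, b), f2(d, b, a), a))) = 1 + max(2, 2, 2) = 3
depth(f1(a, f3(d, f1(f1(d, b, a), f2(d, a, b), f1(a, d, d)), f3(f1(d, d, a), f3(d, b, a), f2(b, d, b))), f2(f3(d, b, f2(b, d, d)), f2(f2(a, d, d), f3(a, a, a), f1(a, a, b)), f1(f3(d, b, b), f2(d, b, a), a)))) = 1 + max(0, 3, 3) = 4
depth(f3(b, d, b)) = 1 + max(0, 0, 0) = 1
depth(f3(b, a, b)) = 1 + max(0, 0, 0) = 1
depth(f2(a, f3(b, d, b), f3(b, a, b))) = 1 + max(0, 1, 1) = 2
depth(f2(b, b, a)) = 1 + max(0, 0, 0) = 1
depth(f3(a, a, d)) = 1 + max(0, 0, 0) = 1
depth(f3(f2(a, d, d), f2(b, b, a), f3(a, a, d))) = 1 + max(1, 1, 1) = 2
depth(f2(b, b, d)) = 1 + max(0, 0, 0) = 1
depth(f1(b, a, d)) = 1 + max(0, 0, 0) = 1
depth(f3(f2(b, b, d), b, f1(b, a, d))) = 1 + max(1, 0, 1) = 2
depth(f2(f2(a, f3(b, d, b), f3(b, a, b)), f3(f2(a, d, d), f2(b, b, a), f3(a, a, d)), f3(f2(b, b, d), b, f1(b, a, d)))) = 1 + max(2, 2, 2) = 3
depth(f2(b, d, a)) = 1 + max(0, 0, 0) = 1
depth(f1(f1(a, f3(d, f1(f1(d, b, a), f2(d, a, b), f1(a, d, d)), f3(f1(d, d, a), f3(d, b, a), f2(b, d, b))), f2(f3(d, b, f2(b, d, d)), f2(f2(a, d, d), f3(a, a, a), f1(a, a, b)), f1(f3(d, b, b), f2(d, b, a), a))), f2(f2(a, f3(b, d, b), f3(b, a, b)), f3(f2(a, d, d), f2(b, b, a), f3(a, a, d)), f3(f2(b, b, d), b, f1(b, a, d))), f2(b, d, a))) = 1 + max(4, 3, 1) = 5
depth(f3(f3(f3(a, f1(f3(d, a, f3(d, d, b)), f1(f1(b, a, a), f2(a, b, d), b), b), f2(f1(b, d, f1(d, d, a)), b, f2(a, a, a))), b, f3(b, a, f2(a, f3(f2(d, d, b), f1(d, d, b), f2(a, a, a)), f1(a, a, b)))), f1(f1(a, f3(d, f1(f1(d, b, a), f2(d, a, b), f1(a, d, d)), f3(f1(d, d, a), f3(d, b, a), f2(b, d, b))), f2(f3(d, b, f2(b, d, d)), f2(f2(a, d, d), f3(a, a, a), f1(a, a, b)), f1(f3(d, b, b), f2(d, b, a), a))), f2(f2(a, f3(b, d, b), f3(b, a, b)), f3(f2(a, d, d), f2(b, b, a), f3(a, a, d)), f3(f2(b, b, d), b, f1(b, a, d))), f2(b, d, a)), b)) = 1 + max(5, 5, 0) = 6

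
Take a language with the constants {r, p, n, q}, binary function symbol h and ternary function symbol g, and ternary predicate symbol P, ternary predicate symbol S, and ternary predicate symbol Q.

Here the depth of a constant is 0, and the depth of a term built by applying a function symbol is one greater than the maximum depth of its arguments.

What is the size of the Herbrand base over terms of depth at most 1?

First count ground terms of depth ≤ 1.
Write N_k for the number of ground terms of depth ≤ k. A term of depth ≤ k is either a constant or a function symbol applied to arguments of depth ≤ k−1, so N_k = 4 + N_{k-1}^2 + N_{k-1}^3.
N_0 = 4
N_1 = 4 + 4^2 + 4^3 = 84
So |H| = 84.
For each predicate symbol, the number of ground atoms is |H| raised to its arity; summing:
  P: 84^3 = 592704;  S: 84^3 = 592704;  Q: 84^3 = 592704
Total ground atoms: 592704 + 592704 + 592704 = 1778112.

1778112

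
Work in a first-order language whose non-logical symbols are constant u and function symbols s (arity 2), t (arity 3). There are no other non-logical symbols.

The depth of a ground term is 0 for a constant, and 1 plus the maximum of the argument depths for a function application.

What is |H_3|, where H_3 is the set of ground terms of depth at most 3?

52023

Let N_k = |{terms of depth ≤ k}|. Then N_0 = 1 and N_k = 1 + N_{k-1}^2 + N_{k-1}^3 for k ≥ 1 (one summand per function symbol, arity giving the exponent).
N_0 = 1
N_1 = 1 + 1^2 + 1^3 = 3
N_2 = 1 + 3^2 + 3^3 = 37
N_3 = 1 + 37^2 + 37^3 = 52023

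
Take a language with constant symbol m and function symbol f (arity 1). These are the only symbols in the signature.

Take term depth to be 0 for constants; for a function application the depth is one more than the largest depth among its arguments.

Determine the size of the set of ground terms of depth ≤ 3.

If N_k denotes the number of depth-≤k ground terms, the 1 constant gives N_0 = 1, and each function symbol of arity r contributes N_{k-1}^r new terms at level k: N_k = 1 + N_{k-1}.
N_0 = 1
N_1 = 1 + 1 = 2
N_2 = 1 + 2 = 3
N_3 = 1 + 3 = 4
Explicitly: m, f(m), f(f(m)), f(f(f(m))).

4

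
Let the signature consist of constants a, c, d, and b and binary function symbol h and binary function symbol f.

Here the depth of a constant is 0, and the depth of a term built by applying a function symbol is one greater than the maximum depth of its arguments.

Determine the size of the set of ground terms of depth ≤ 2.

If N_k denotes the number of depth-≤k ground terms, the 4 constants give N_0 = 4, and each function symbol of arity r contributes N_{k-1}^r new terms at level k: N_k = 4 + N_{k-1}^2 + N_{k-1}^2.
N_0 = 4
N_1 = 4 + 4^2 + 4^2 = 36
N_2 = 4 + 36^2 + 36^2 = 2596

2596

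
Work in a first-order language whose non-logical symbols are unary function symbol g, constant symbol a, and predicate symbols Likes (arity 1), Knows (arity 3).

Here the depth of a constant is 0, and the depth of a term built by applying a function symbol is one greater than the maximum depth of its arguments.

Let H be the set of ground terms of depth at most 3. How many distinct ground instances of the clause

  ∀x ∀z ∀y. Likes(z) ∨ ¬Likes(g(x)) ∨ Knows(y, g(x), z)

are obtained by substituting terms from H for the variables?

Ground terms of depth ≤ 3:
  Let N_k = |{terms of depth ≤ k}|. Then N_0 = 1 and N_k = 1 + N_{k-1} for k ≥ 1 (one summand per function symbol, arity giving the exponent).
  N_0 = 1
  N_1 = 1 + 1 = 2
  N_2 = 1 + 2 = 3
  N_3 = 1 + 3 = 4
  Explicitly: a, g(a), g(g(a)), g(g(g(a))).
So there are 4 ground terms available for substitution.
The body mentions every one of the 3 quantified variables; since ground terms form a free algebra, no two substitutions collapse to the same formula.
Number of ground instances = 4^3 = 64.

64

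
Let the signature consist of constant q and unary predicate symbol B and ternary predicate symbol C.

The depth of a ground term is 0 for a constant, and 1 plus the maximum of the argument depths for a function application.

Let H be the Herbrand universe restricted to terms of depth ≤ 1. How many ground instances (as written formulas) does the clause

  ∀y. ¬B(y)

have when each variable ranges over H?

Ground terms of depth ≤ 1:
  With no function symbols every ground term is a constant, so there is exactly 1 ground term at every depth bound.
  N_0 = 1
  N_1 = 1
  Explicitly: q.
So there is exactly 1 ground term available for substitution.
The clause has 1 distinct variable (y), which appears in the body. In the free term algebra distinct substitutions yield syntactically distinct ground instances.
Number of ground instances = 1.

1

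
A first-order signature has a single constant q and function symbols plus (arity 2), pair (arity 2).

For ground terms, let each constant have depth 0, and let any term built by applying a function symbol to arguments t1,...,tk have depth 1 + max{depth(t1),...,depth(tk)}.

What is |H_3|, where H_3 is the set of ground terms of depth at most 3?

Let N_k count ground terms of depth at most k. Each non-constant term of depth ≤ k is some function symbol applied to depth-≤(k−1) arguments, giving N_k = 1 + N_{k-1}^2 + N_{k-1}^2.
N_0 = 1
N_1 = 1 + 1^2 + 1^2 = 3
N_2 = 1 + 3^2 + 3^2 = 19
N_3 = 1 + 19^2 + 19^2 = 723

723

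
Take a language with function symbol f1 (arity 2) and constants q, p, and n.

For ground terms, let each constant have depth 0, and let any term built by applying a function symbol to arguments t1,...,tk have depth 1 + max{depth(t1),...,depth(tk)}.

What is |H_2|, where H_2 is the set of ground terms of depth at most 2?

147

Let N_k = |{terms of depth ≤ k}|. Then N_0 = 3 and N_k = 3 + N_{k-1}^2 for k ≥ 1 (one summand per function symbol, arity giving the exponent).
N_0 = 3
N_1 = 3 + 3^2 = 12
N_2 = 3 + 12^2 = 147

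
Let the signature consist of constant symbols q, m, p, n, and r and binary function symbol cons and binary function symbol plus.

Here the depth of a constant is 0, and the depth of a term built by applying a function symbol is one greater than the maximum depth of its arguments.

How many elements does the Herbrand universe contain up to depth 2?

6055

Let N_k count ground terms of depth at most k. Each non-constant term of depth ≤ k is some function symbol applied to depth-≤(k−1) arguments, giving N_k = 5 + N_{k-1}^2 + N_{k-1}^2.
N_0 = 5
N_1 = 5 + 5^2 + 5^2 = 55
N_2 = 5 + 55^2 + 55^2 = 6055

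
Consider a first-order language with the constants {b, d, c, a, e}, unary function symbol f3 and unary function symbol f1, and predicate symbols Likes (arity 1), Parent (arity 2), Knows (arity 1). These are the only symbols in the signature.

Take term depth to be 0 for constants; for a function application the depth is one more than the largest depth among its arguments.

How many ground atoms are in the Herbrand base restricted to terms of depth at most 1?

First count ground terms of depth ≤ 1.
Let N_k = |{terms of depth ≤ k}|. Then N_0 = 5 and N_k = 5 + N_{k-1} + N_{k-1} for k ≥ 1 (one summand per function symbol, arity giving the exponent).
N_0 = 5
N_1 = 5 + 5 + 5 = 15
So |H| = 15.
Ground atoms are formed by filling each argument slot of a predicate with a term from H, so an r-ary predicate gives |H|^r atoms:
  Likes: 15;  Parent: 15^2 = 225;  Knows: 15
Total ground atoms: 15 + 225 + 15 = 255.

255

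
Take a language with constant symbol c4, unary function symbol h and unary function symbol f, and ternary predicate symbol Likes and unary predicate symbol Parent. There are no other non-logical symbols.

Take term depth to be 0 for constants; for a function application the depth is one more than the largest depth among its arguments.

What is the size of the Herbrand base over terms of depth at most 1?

First count ground terms of depth ≤ 1.
Count level by level. With function symbols h/1, f/1, the terms of depth ≤ k are the 1 constant together with each function applied to depth-≤(k−1) tuples, so N_k = 1 + N_{k-1} + N_{k-1}.
N_0 = 1
N_1 = 1 + 1 + 1 = 3
So |H| = 3.
Ground atoms are formed by filling each argument slot of a predicate with a term from H, so an r-ary predicate gives |H|^r atoms:
  Likes: 3^3 = 27;  Parent: 3
Total ground atoms: 27 + 3 = 30.

30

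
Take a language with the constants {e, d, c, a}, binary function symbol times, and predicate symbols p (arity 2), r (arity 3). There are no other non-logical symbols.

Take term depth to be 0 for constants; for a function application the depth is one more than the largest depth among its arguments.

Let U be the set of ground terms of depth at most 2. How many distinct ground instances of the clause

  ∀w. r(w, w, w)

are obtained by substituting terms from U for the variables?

Ground terms of depth ≤ 2:
  Let N_k count ground terms of depth at most k. Each non-constant term of depth ≤ k is some function symbol applied to depth-≤(k−1) arguments, giving N_k = 4 + N_{k-1}^2.
  N_0 = 4
  N_1 = 4 + 4^2 = 20
  N_2 = 4 + 20^2 = 404
So there are 404 ground terms available for substitution.
The body mentions the single quantified variable w; since ground terms form a free algebra, no two substitutions collapse to the same formula.
Number of ground instances = 404.

404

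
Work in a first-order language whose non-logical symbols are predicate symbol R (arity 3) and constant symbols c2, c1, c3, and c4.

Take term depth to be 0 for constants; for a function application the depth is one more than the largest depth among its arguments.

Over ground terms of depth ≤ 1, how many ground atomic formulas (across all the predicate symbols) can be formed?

64

First count ground terms of depth ≤ 1.
With no function symbols every ground term is a constant, so there are exactly 4 ground terms at every depth bound.
N_0 = 4
N_1 = 4
So |H| = 4.
Each predicate of arity r yields |H|^r ground atoms (one per choice of an r-tuple from H):
  R: 4^3 = 64
Total ground atoms: 64.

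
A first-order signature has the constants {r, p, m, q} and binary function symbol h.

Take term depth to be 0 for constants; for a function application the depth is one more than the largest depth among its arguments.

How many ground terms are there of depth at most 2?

404

Let N_k count ground terms of depth at most k. Each non-constant term of depth ≤ k is some function symbol applied to depth-≤(k−1) arguments, giving N_k = 4 + N_{k-1}^2.
N_0 = 4
N_1 = 4 + 4^2 = 20
N_2 = 4 + 20^2 = 404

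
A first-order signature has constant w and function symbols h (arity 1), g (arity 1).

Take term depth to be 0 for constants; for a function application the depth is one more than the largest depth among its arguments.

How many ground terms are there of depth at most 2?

Write N_k for the number of ground terms of depth ≤ k. A term of depth ≤ k is either a constant or a function symbol applied to arguments of depth ≤ k−1, so N_k = 1 + N_{k-1} + N_{k-1}.
N_0 = 1
N_1 = 1 + 1 + 1 = 3
N_2 = 1 + 3 + 3 = 7

7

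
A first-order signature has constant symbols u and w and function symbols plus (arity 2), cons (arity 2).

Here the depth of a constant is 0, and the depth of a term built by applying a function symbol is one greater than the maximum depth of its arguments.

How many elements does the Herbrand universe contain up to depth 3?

81610

Write N_k for the number of ground terms of depth ≤ k. A term of depth ≤ k is either a constant or a function symbol applied to arguments of depth ≤ k−1, so N_k = 2 + N_{k-1}^2 + N_{k-1}^2.
N_0 = 2
N_1 = 2 + 2^2 + 2^2 = 10
N_2 = 2 + 10^2 + 10^2 = 202
N_3 = 2 + 202^2 + 202^2 = 81610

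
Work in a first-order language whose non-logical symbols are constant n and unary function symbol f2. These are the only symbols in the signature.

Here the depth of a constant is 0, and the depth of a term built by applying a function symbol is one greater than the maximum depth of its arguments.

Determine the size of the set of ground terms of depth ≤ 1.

2

Let N_k = |{terms of depth ≤ k}|. Then N_0 = 1 and N_k = 1 + N_{k-1} for k ≥ 1 (one summand per function symbol, arity giving the exponent).
N_0 = 1
N_1 = 1 + 1 = 2
Explicitly: n, f2(n).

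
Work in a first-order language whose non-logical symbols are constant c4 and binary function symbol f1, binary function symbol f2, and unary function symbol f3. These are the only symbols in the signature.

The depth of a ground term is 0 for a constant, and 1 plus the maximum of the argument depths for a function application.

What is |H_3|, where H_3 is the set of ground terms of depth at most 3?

2776

Let N_k count ground terms of depth at most k. Each non-constant term of depth ≤ k is some function symbol applied to depth-≤(k−1) arguments, giving N_k = 1 + N_{k-1}^2 + N_{k-1}^2 + N_{k-1}.
N_0 = 1
N_1 = 1 + 1^2 + 1^2 + 1 = 4
N_2 = 1 + 4^2 + 4^2 + 4 = 37
N_3 = 1 + 37^2 + 37^2 + 37 = 2776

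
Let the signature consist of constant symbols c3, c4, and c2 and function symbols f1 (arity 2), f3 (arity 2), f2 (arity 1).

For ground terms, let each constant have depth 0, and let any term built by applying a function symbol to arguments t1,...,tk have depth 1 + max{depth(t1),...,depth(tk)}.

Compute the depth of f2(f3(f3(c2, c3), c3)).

3

depth(f3(c2, c3)) = 1 + max(0, 0) = 1
depth(f3(f3(c2, c3), c3)) = 1 + max(1, 0) = 2
depth(f2(f3(f3(c2, c3), c3))) = 1 + depth(f3(f3(c2, c3), c3)) = 1 + 2 = 3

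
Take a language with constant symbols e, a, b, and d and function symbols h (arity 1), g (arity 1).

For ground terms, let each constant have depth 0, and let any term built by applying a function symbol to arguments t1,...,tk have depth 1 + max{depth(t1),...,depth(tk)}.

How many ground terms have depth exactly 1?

8

Count level by level. With function symbols h/1, g/1, the terms of depth ≤ k are the 4 constants together with each function applied to depth-≤(k−1) tuples, so N_k = 4 + N_{k-1} + N_{k-1}.
N_0 = 4
N_1 = 4 + 4 + 4 = 12
Terms of depth exactly 1: N_1 − N_0 = 12 − 4 = 8.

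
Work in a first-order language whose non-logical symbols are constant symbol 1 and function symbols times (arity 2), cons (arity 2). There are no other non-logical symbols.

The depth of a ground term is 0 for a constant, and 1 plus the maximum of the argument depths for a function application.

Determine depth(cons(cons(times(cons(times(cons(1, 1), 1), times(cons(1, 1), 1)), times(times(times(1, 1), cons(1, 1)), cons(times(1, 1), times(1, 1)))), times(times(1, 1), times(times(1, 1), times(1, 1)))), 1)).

6

depth(cons(1, 1)) = 1 + max(0, 0) = 1
depth(times(cons(1, 1), 1)) = 1 + max(1, 0) = 2
depth(cons(times(cons(1, 1), 1), times(cons(1, 1), 1))) = 1 + max(2, 2) = 3
depth(times(1, 1)) = 1 + max(0, 0) = 1
depth(times(times(1, 1), cons(1, 1))) = 1 + max(1, 1) = 2
depth(cons(times(1, 1), times(1, 1))) = 1 + max(1, 1) = 2
depth(times(times(times(1, 1), cons(1, 1)), cons(times(1, 1), times(1, 1)))) = 1 + max(2, 2) = 3
depth(times(cons(times(cons(1, 1), 1), times(cons(1, 1), 1)), times(times(times(1, 1), cons(1, 1)), cons(times(1, 1), times(1, 1))))) = 1 + max(3, 3) = 4
depth(times(times(1, 1), times(1, 1))) = 1 + max(1, 1) = 2
depth(times(times(1, 1), times(times(1, 1), times(1, 1)))) = 1 + max(1, 2) = 3
depth(cons(times(cons(times(cons(1, 1), 1), times(cons(1, 1), 1)), times(times(times(1, 1), cons(1, 1)), cons(times(1, 1), times(1, 1)))), times(times(1, 1), times(times(1, 1), times(1, 1))))) = 1 + max(4, 3) = 5
depth(cons(cons(times(cons(times(cons(1, 1), 1), times(cons(1, 1), 1)), times(times(times(1, 1), cons(1, 1)), cons(times(1, 1), times(1, 1)))), times(times(1, 1), times(times(1, 1), times(1, 1)))), 1)) = 1 + max(5, 0) = 6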